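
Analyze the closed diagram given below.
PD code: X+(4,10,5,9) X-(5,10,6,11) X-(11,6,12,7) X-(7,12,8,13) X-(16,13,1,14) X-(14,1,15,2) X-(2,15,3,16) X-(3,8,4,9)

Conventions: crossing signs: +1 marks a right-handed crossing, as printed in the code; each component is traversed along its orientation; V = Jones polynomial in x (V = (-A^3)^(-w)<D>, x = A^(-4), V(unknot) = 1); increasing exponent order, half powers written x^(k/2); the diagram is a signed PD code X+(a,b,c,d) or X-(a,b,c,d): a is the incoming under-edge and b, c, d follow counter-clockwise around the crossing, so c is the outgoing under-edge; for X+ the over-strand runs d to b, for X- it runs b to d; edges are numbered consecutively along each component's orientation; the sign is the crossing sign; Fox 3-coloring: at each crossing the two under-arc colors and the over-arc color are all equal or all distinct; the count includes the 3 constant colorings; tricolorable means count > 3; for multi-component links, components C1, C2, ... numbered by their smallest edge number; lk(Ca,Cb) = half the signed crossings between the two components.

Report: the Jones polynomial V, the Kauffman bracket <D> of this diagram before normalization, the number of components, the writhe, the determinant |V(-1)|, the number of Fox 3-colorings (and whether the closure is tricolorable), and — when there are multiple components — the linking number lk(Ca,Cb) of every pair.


V(x) = x^-8 - 2x^-7 + x^-6 - 2x^-5 + 2x^-4 + x^-2
bracket: A^-10 + 2A^-2 - 2A^2 + A^6 - 2A^10 + A^14, w = -6
1 component, writhe -6, over 8 crossings
det 9, colorings 27 of 3^8 — tricolorable
observation: V spans 6 powers of x: at least 6 crossings in any diagram


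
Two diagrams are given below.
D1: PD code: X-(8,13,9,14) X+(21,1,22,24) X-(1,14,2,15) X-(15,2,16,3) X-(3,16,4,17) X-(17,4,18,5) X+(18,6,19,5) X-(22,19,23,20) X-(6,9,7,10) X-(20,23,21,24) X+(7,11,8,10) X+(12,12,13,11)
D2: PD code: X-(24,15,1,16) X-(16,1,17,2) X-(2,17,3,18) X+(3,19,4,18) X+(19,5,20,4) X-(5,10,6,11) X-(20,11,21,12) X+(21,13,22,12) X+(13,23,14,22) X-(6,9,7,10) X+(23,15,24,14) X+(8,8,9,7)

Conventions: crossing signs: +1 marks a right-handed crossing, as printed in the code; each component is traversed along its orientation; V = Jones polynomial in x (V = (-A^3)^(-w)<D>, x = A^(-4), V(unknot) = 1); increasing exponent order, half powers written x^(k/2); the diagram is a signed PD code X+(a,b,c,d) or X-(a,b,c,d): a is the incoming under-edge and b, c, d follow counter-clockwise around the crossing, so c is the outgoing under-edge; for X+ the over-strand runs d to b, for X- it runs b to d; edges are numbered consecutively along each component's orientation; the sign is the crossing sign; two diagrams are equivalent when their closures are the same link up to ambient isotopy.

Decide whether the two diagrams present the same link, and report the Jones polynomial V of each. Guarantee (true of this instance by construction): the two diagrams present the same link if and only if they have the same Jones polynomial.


equivalent: no
D1 (bracket A^-8 + 1 - A^4; 12 crossings at w = -4): V = -x^-4 + x^-3 + x^-1
D2 (bracket 1; 12 crossings at w = 0): V = 1
key observation: V(x) takes 2 values over 2 diagrams, fixing the grouping


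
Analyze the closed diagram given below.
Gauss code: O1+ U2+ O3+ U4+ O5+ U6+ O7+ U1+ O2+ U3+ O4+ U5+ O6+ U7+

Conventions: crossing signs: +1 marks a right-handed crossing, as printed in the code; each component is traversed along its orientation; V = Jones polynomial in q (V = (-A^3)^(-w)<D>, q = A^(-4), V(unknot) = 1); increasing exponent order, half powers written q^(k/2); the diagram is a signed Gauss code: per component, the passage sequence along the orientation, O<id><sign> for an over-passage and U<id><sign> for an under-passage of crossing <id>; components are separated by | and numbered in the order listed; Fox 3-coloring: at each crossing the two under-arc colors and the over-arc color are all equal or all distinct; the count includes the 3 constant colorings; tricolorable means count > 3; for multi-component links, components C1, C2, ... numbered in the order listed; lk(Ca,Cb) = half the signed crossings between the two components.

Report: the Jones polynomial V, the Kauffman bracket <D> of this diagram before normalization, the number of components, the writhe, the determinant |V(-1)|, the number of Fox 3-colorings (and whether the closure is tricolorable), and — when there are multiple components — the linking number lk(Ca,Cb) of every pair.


V(q) = q^3 + q^5 - q^6 + q^7 - q^8 + q^9 - q^10
bracket: A^-19 - A^-15 + A^-11 - A^-7 + A^-3 - A - A^9, w = +7
1 component, writhe +7, over 7 crossings
det 7, colorings 3 of 3^7 — not tricolorable
observation: the span of V is 7, forcing >= 7 crossings in any diagram


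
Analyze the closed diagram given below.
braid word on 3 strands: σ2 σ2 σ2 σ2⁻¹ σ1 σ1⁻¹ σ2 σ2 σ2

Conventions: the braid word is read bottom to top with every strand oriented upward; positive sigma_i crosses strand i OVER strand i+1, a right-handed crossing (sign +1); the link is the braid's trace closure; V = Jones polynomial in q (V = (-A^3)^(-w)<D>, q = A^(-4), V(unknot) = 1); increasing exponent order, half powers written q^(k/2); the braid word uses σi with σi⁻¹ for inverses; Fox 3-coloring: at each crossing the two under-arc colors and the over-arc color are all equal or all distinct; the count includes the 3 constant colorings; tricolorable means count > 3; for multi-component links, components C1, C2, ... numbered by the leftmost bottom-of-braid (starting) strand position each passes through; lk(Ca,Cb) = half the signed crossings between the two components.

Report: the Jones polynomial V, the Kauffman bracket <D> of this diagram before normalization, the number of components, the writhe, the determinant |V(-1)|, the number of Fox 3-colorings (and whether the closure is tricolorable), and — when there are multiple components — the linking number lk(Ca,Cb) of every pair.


V = -q^(3/2) - q^(5/2) - q^(7/2) + q^(15/2)
<D> = -A^-15 + A + A^5 + A^9 (w = +5)
2 components over 9 crossings, w = +5
lk(C1,C2): 0
9 Fox colorings among 3^10, |V(-1)| = 0: tricolorable
why: inverse pairs cancel, leaving σ2 σ2 σ2 σ2 σ2


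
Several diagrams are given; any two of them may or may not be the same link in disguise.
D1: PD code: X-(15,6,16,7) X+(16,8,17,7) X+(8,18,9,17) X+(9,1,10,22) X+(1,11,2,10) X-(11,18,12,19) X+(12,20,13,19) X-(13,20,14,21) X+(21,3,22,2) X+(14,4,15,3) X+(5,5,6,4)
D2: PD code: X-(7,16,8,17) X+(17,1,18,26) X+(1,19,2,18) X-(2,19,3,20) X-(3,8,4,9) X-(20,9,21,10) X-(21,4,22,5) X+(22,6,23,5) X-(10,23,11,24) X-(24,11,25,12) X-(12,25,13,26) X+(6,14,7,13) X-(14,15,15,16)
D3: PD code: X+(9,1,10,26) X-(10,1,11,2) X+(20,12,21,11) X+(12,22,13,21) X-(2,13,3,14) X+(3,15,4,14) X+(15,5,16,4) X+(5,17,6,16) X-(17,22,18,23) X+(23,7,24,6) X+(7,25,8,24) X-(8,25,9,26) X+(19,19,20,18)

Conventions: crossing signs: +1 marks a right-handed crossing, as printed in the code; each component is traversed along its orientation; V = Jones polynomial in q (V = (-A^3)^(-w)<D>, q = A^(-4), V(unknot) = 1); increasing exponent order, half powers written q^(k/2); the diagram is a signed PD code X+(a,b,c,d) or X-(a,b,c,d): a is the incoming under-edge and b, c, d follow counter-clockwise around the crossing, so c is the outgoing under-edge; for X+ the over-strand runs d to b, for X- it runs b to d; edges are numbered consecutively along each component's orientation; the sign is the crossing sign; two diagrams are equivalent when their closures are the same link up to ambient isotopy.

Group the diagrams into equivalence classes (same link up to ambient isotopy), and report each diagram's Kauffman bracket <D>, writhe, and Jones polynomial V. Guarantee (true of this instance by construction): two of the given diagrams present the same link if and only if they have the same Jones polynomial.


equivalence classes: {D1, D3} | {D2}
D1 (bracket A^-9 - A^-5 + A^-1 - 2A^3 + A^7 - A^11; 11 crossings at w = +5): V = q - q^2 + 2q^3 - q^4 + q^5 - q^6
V(D2) = -q^-4 + q^-3 + q^-1  [13 crossings, <D> = -A^-11 - A^-3 + A, w = -5]
D3 (bracket A^-9 - A^-5 + A^-1 - 2A^3 + A^7 - A^11; 13 crossings at w = +5): V = q - q^2 + 2q^3 - q^4 + q^5 - q^6
key observation: comparing 3 Jones polynomials yields 2 groups


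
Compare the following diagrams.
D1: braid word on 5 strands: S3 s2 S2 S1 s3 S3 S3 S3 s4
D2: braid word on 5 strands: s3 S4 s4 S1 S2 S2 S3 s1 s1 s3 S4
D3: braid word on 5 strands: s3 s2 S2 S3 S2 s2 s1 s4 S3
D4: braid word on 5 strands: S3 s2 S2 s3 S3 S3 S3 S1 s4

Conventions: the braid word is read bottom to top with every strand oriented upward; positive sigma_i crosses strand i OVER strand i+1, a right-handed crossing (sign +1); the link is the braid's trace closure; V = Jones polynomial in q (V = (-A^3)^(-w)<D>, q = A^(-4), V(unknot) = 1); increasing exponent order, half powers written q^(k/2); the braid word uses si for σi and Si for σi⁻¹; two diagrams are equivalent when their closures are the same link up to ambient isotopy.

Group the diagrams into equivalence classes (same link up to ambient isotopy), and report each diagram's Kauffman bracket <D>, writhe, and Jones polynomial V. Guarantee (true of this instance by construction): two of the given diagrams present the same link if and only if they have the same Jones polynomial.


equivalence classes: {D1, D4} | {D2} | {D3}
D1 (bracket A^-7 + A^-3 + A - A^9; 9 crossings at w = -3): V = q^(-9/2) - q^(-5/2) - q^(-3/2) - q^(-1/2)
V(D2) = -q^(-5/2) - q^(-1/2)  [11 crossings, <D> = A^-1 + A^7, w = -1]
V(D3) = -q^(-1/2) - q^(1/2)  (w +1, c 9, <D> = A + A^5)
V(D4) = q^(-9/2) - q^(-5/2) - q^(-3/2) - q^(-1/2)  (w -3, c 9, <D> = A^-7 + A^-3 + A - A^9)
key observation: comparing 4 Jones polynomials yields 3 groups


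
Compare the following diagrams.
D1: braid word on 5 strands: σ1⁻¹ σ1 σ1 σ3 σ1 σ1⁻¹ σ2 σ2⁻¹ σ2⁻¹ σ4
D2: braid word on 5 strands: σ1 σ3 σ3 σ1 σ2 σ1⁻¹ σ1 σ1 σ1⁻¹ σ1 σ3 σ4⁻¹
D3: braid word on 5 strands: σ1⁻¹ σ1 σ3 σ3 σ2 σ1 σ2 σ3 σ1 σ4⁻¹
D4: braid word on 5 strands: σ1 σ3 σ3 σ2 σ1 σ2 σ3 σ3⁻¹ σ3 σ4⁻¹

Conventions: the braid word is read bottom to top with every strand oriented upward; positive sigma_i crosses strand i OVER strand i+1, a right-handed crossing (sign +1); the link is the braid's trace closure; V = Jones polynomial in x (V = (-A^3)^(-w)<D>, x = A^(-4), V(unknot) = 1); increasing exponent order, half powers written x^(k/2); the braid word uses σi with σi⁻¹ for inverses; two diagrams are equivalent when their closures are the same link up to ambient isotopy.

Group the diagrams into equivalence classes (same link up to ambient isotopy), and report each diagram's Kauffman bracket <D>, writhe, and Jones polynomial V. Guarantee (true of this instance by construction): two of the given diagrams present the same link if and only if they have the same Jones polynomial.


equivalence classes: {D1} | {D2, D3, D4}
D1 (bracket A^6; 10 crossings at w = +2): V = 1
D2 (bracket A^-14 - 2A^-10 + A^-6 - 2A^-2 + 2A^2 + A^10; 12 crossings at w = +6): V = x^2 + 2x^4 - 2x^5 + x^6 - 2x^7 + x^8
V(D3) = x^2 + 2x^4 - 2x^5 + x^6 - 2x^7 + x^8  [10 crossings, <D> = A^-14 - 2A^-10 + A^-6 - 2A^-2 + 2A^2 + A^10, w = +6]
V(D4) = x^2 + 2x^4 - 2x^5 + x^6 - 2x^7 + x^8  (w +6, c 10, <D> = A^-14 - 2A^-10 + A^-6 - 2A^-2 + 2A^2 + A^10)
key observation: comparing 4 Jones polynomials yields 2 groups


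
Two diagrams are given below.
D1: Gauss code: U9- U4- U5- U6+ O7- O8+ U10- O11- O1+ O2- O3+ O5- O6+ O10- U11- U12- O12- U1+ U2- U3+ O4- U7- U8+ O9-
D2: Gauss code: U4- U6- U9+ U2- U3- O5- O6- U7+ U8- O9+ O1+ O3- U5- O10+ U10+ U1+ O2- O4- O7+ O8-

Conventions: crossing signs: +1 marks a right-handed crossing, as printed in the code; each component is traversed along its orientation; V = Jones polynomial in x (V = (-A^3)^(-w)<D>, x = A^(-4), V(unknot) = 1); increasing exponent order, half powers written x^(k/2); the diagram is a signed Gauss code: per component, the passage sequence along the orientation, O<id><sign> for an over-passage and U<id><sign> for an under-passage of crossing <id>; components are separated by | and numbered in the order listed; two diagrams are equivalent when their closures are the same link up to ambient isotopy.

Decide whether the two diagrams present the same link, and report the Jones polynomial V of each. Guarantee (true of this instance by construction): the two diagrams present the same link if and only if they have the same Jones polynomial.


equivalent: yes
D1 (bracket A^-12; 12 crossings at w = -4): V = 1
V(D2) = 1  (w -2, c 10, <D> = A^-6)
key observation: Reidemeister moves carry D1 (12 crossings) to D2 (10)


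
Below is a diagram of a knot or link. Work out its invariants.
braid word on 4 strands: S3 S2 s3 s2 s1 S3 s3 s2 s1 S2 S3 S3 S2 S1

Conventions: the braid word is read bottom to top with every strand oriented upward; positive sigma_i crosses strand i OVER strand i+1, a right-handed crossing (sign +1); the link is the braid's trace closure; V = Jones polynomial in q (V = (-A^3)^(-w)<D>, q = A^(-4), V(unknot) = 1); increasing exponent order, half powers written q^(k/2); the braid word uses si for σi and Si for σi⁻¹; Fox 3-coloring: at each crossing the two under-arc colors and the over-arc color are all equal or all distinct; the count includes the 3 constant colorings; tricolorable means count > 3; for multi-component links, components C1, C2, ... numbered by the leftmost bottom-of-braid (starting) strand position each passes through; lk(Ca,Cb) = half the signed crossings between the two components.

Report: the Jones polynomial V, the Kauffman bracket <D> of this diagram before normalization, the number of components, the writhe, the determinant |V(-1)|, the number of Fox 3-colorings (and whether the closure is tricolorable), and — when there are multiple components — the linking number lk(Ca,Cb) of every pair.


V = q^(-7/2) - 2q^(-5/2) + q^(-3/2) - 2q^(-1/2) + q^(1/2) - q^(3/2)
<D> = -A^-12 + A^-8 - 2A^-4 + 1 - 2A^4 + A^8 (w = -2)
2 components over 14 crossings, w = -2
lk(C1,C2): 0
3 Fox colorings among 3^14, |V(-1)| = 8: not tricolorable
why: every pair of the 2 components has lk = 0


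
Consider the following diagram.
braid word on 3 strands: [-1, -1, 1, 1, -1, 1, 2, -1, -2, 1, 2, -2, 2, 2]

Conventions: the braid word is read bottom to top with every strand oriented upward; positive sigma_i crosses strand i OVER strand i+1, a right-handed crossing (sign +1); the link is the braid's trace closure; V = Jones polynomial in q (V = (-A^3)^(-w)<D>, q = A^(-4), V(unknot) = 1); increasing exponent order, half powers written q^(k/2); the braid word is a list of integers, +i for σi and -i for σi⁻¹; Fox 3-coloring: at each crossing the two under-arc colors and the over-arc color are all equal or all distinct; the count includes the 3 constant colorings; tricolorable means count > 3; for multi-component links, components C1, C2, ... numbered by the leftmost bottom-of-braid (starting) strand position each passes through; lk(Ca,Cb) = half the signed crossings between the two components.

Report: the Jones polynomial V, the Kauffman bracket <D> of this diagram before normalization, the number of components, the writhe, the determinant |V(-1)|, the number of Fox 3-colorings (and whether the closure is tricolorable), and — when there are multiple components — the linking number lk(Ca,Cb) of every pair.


V(q) = q + q^3 - q^4
bracket: -A^-10 + A^-6 + A^2, w = +2
1 component, writhe +2, over 14 crossings
det 3, colorings 9 of 3^14 — tricolorable
observation: free reduction leaves σ2 σ1⁻¹ σ2⁻¹ σ1 σ2 σ2 of the original 14 letters


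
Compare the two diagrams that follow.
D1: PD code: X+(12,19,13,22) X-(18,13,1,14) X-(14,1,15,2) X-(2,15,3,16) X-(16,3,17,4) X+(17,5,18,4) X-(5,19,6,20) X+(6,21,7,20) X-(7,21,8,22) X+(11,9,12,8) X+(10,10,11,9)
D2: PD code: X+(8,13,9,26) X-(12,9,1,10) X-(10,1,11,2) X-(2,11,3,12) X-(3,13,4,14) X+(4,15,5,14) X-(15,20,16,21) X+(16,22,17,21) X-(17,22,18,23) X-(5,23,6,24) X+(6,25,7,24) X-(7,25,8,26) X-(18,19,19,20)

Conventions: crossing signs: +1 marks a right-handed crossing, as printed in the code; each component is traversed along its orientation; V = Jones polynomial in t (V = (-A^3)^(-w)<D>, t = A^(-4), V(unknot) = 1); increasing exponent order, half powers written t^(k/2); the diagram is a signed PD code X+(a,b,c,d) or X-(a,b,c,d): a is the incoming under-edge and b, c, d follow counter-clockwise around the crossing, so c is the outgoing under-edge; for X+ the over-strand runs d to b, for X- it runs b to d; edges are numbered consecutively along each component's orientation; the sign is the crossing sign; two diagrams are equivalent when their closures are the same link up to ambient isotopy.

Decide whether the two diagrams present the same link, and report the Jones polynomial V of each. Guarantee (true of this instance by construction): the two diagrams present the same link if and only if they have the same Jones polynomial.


equivalent: yes
V(D1) = t^(-9/2) - t^(-5/2) - t^(-3/2) - t^(-1/2)  (w -1, c 11, <D> = A^-1 + A^3 + A^7 - A^15)
V(D2) = t^(-9/2) - t^(-5/2) - t^(-3/2) - t^(-1/2)  (w -5, c 13, <D> = A^-13 + A^-9 + A^-5 - A^3)
why: Reidemeister moves carry D1 (11 crossings) to D2 (13)


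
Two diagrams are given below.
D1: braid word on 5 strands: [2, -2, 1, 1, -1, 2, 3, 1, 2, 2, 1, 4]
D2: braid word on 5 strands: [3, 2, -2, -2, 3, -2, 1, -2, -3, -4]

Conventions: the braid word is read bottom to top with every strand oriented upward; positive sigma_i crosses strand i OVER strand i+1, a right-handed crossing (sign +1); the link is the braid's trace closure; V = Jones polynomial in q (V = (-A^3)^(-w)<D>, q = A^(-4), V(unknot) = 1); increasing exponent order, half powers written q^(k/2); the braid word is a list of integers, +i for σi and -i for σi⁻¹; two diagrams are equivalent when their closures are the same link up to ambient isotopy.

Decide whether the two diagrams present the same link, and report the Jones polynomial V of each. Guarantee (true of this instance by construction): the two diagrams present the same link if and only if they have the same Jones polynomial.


equivalent: no
D1 (bracket -A^-4 + 1 - A^4 + A^8 + A^16; 12 crossings at w = +8): V = q^2 + q^4 - q^5 + q^6 - q^7
D2 (bracket A^-2 + A^6 - A^10; 10 crossings at w = -2): V = -q^-4 + q^-3 + q^-1
key observation: comparing 2 Jones polynomials yields 2 groups


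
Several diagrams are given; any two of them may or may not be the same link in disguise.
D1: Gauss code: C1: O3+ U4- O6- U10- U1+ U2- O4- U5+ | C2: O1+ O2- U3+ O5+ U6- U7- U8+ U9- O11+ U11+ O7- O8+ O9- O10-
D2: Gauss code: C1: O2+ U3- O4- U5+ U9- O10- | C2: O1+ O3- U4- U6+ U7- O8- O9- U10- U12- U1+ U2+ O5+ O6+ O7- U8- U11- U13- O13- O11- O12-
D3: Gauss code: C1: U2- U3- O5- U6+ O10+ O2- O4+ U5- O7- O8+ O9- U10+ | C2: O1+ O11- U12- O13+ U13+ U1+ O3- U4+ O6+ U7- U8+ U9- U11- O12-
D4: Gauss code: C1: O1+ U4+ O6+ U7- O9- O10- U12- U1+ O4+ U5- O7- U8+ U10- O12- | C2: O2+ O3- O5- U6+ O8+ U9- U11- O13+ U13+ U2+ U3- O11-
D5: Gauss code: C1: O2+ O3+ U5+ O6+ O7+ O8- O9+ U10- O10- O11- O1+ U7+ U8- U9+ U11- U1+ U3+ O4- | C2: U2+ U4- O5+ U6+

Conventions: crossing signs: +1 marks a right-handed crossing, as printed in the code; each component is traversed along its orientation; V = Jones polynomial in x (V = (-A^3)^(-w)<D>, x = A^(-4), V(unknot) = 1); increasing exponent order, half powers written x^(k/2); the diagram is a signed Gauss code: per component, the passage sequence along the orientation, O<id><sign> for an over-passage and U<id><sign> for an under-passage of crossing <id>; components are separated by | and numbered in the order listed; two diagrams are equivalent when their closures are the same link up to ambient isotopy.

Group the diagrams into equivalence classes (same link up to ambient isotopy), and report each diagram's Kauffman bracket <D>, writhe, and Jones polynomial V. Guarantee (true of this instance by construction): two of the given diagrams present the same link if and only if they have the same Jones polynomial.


equivalence classes: {D1, D3, D4} | {D2} | {D5}
D1 (bracket A^-9 - A^-5 + 2A^-1 - A^3 + 2A^7 - A^11; 11 crossings at w = -1): V = x^(-7/2) - 2x^(-5/2) + x^(-3/2) - 2x^(-1/2) + x^(1/2) - x^(3/2)
V(D2) = -x^(-5/2) - x^(-1/2)  (w -5, c 13, <D> = A^-13 + A^-5)
D3 (bracket A^-9 - A^-5 + 2A^-1 - A^3 + 2A^7 - A^11; 13 crossings at w = -1): V = x^(-7/2) - 2x^(-5/2) + x^(-3/2) - 2x^(-1/2) + x^(1/2) - x^(3/2)
D4 (bracket A^-9 - A^-5 + 2A^-1 - A^3 + 2A^7 - A^11; 13 crossings at w = -1): V = x^(-7/2) - 2x^(-5/2) + x^(-3/2) - 2x^(-1/2) + x^(1/2) - x^(3/2)
D5 (bracket A^-1 + A^7; 11 crossings at w = +3): V = -x^(1/2) - x^(5/2)
key observation: comparing 5 Jones polynomials yields 3 groups


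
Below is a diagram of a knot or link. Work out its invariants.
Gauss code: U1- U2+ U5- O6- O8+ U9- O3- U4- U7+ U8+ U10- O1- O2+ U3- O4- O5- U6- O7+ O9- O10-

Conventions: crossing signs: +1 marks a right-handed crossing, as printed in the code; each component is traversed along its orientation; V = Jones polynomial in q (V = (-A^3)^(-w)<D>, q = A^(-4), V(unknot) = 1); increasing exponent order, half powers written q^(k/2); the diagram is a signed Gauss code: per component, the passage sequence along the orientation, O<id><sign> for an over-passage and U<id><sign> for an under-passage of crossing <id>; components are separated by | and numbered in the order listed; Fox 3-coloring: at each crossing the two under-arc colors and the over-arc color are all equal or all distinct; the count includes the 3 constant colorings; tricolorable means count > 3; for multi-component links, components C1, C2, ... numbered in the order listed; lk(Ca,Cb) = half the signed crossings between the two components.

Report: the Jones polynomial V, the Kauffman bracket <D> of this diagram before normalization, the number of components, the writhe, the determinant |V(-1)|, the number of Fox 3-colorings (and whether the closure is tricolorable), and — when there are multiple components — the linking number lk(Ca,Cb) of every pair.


V = -q^-4 + q^-3 + q^-1
<D> = A^-8 + 1 - A^4 (w = -4)
1 component over 10 crossings, w = -4
9 Fox colorings among 3^10, |V(-1)| = 3: tricolorable
why: the span of V is 3, forcing >= 3 crossings in any diagram


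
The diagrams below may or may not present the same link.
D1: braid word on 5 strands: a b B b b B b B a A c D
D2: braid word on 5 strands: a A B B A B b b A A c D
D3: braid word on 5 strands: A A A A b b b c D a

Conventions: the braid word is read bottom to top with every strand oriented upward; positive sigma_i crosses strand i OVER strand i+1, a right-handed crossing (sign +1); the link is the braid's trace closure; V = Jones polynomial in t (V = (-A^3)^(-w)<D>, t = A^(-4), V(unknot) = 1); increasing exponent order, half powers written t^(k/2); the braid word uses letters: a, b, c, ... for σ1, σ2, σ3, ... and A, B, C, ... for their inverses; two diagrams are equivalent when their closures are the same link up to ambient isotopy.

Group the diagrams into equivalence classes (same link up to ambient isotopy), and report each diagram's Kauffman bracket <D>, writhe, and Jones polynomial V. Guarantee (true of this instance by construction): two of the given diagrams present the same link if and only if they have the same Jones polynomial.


equivalence classes: {D1} | {D2} | {D3}
D1 (bracket A^6; 12 crossings at w = +2): V = 1
D2 (bracket A^-8 - A^-4 + 2 - A^4 + A^8 - A^12; 12 crossings at w = -4): V = -t^-6 + t^-5 - t^-4 + 2t^-3 - t^-2 + t^-1
V(D3) = -t^-3 + t^-2 - t^-1 + 3 - t + t^2 - t^3  [10 crossings, <D> = -A^-12 + A^-8 - A^-4 + 3 - A^4 + A^8 - A^12, w = 0]
key observation: V(t) takes 3 values over 3 diagrams, fixing the grouping


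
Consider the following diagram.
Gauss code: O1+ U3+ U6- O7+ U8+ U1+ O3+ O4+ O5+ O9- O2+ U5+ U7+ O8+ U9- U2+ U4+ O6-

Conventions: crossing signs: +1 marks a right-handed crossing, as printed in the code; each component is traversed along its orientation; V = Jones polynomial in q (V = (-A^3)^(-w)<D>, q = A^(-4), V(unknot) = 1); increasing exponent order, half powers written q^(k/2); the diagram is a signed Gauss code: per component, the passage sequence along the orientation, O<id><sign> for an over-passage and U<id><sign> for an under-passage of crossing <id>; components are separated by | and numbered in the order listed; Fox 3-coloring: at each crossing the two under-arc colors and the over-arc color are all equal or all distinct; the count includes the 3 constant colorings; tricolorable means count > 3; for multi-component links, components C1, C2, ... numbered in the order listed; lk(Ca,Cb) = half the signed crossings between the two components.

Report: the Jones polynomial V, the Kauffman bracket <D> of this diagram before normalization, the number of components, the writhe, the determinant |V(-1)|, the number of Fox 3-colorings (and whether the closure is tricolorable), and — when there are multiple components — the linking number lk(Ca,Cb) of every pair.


V = q - q^2 + 2q^3 - q^4 + q^5 - q^6
<D> = A^-9 - A^-5 + A^-1 - 2A^3 + A^7 - A^11 (w = +5)
1 component over 9 crossings, w = +5
3 Fox colorings among 3^9, |V(-1)| = 7: not tricolorable
why: det 7 = |V(-1)|; not divisible by 3, so not tricolorable


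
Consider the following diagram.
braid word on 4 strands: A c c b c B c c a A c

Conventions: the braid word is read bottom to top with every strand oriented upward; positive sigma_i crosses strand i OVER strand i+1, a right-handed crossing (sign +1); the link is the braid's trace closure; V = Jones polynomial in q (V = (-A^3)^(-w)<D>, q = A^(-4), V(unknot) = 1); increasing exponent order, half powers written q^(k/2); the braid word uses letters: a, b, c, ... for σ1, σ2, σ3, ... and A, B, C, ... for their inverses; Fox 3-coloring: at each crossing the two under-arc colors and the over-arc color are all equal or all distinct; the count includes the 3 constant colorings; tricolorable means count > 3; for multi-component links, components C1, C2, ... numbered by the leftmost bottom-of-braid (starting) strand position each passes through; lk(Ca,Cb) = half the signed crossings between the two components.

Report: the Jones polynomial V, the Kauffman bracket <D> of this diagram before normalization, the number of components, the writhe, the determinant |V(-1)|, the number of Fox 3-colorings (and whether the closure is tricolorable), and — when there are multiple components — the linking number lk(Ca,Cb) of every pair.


V = q^2 + q^4 - q^5 + q^6 - q^7
<D> = A^-13 - A^-9 + A^-5 - A^-1 - A^7 (w = +5)
1 component over 11 crossings, w = +5
3 Fox colorings among 3^11, |V(-1)| = 5: not tricolorable
why: |V(-1)| = 5: so not tricolorable, since 3 does not divide 5


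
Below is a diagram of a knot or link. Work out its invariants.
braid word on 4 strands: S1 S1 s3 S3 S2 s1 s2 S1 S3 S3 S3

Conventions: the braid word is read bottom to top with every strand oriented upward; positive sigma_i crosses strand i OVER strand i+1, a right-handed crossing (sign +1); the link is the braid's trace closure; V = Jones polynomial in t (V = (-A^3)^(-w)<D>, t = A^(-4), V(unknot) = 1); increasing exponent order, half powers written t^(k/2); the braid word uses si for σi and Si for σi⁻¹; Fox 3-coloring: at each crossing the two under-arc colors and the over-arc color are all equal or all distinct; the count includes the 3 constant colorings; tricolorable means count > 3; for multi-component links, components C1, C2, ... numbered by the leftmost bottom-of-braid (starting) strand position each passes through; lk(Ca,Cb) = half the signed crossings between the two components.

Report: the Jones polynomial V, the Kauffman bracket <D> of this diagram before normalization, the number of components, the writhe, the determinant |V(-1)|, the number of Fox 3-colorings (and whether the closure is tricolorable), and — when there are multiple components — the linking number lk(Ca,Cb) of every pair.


V = t^-8 - 2t^-7 + t^-6 - 2t^-5 + 2t^-4 + t^-2
<D> = -A^-7 - 2A + 2A^5 - A^9 + 2A^13 - A^17 (w = -5)
1 component over 11 crossings, w = -5
27 Fox colorings among 3^11, |V(-1)| = 9: tricolorable
why: the span of V is 6, forcing >= 6 crossings in any diagram


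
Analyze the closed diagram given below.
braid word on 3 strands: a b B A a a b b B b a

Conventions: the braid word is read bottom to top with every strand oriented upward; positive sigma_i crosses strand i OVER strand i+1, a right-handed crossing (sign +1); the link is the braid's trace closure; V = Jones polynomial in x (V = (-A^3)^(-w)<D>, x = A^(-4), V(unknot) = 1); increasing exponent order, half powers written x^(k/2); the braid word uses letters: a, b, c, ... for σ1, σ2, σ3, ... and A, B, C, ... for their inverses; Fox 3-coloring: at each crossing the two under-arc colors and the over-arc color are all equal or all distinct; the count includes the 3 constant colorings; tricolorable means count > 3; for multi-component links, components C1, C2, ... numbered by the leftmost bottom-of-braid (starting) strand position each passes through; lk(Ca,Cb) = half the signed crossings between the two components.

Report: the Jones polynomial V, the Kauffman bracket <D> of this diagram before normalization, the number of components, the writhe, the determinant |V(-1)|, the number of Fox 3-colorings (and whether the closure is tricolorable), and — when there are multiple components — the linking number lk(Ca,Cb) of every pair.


V = -x^(3/2) - 2x^(7/2) + x^(9/2) - x^(11/2) + x^(13/2)
<D> = -A^-11 + A^-7 - A^-3 + 2A + A^9 (w = +5)
2 components over 11 crossings, w = +5
lk(C1,C2): +1
9 Fox colorings among 3^11, |V(-1)| = 6: tricolorable
why: inverse pairs cancel, leaving σ1 σ1 σ2 σ2 σ1


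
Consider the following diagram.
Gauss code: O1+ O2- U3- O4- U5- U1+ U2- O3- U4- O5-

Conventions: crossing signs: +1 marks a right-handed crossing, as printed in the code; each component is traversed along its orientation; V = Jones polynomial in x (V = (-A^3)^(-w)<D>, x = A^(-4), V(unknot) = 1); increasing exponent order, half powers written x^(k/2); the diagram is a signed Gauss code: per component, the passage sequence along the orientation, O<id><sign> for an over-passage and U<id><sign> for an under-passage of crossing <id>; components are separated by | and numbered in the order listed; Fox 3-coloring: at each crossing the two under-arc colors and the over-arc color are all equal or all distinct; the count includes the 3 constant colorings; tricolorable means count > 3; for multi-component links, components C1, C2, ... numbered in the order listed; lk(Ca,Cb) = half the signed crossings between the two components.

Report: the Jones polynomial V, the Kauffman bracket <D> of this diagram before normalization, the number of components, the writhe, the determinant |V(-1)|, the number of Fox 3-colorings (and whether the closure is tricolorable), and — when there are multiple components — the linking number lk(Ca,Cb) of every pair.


V = -x^-4 + x^-3 + x^-1
<D> = -A^-5 - A^3 + A^7 (w = -3)
1 component over 5 crossings, w = -3
9 Fox colorings among 3^5, |V(-1)| = 3: tricolorable
why: |V(-1)| = 3: so tricolorable, since 3 divides 3


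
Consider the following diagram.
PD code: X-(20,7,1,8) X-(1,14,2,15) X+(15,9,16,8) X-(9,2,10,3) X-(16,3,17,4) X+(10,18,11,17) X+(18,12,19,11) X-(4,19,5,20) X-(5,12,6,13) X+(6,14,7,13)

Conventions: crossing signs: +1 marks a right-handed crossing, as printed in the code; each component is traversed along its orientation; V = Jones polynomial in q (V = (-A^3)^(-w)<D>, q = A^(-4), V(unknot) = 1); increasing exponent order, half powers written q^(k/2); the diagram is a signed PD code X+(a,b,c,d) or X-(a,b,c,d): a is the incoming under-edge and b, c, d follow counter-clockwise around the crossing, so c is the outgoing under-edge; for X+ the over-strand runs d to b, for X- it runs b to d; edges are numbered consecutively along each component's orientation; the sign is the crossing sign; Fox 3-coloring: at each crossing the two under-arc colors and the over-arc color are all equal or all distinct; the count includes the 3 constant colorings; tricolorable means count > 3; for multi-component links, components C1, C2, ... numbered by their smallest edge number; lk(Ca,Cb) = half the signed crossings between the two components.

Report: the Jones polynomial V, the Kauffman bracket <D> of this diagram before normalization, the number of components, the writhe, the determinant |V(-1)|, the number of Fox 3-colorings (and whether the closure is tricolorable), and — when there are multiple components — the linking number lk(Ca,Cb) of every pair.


V(q) = -q^-5 + q^-4 - q^-3 + 2q^-2 - q^-1 + 2 - q
bracket: -A^-10 + 2A^-6 - A^-2 + 2A^2 - A^6 + A^10 - A^14, w = -2
1 component, writhe -2, over 10 crossings
det 9, colorings 9 of 3^10 — tricolorable
observation: the span of V is 6, forcing >= 6 crossings in any diagram


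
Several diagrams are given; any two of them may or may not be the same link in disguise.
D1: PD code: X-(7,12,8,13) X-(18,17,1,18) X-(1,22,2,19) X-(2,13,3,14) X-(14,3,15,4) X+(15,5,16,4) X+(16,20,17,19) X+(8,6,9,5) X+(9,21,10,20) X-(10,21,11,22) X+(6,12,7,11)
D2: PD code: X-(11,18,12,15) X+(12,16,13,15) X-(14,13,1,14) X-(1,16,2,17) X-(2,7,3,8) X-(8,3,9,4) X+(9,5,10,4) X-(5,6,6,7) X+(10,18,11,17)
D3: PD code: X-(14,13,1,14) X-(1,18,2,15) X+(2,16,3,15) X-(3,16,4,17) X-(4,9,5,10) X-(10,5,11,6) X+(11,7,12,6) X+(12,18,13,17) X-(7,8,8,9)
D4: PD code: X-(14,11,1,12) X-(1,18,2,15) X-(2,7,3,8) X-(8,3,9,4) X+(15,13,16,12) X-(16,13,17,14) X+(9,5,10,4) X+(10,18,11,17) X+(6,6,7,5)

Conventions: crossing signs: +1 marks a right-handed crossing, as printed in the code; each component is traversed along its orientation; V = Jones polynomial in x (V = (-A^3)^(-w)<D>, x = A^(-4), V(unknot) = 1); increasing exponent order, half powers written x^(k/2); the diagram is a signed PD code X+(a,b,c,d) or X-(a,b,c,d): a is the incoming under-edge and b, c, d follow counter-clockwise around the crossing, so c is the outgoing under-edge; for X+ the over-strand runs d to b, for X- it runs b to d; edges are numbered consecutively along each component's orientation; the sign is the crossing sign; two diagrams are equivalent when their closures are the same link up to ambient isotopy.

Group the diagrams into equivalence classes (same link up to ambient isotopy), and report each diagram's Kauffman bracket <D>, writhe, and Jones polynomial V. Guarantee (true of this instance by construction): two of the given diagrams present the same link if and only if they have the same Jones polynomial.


classes: {D1, D2, D3, D4}
V(D1) = -x^(-1/2) - x^(1/2)  [11 crossings, <D> = A^-5 + A^-1, w = -1]
V(D2) = -x^(-1/2) - x^(1/2)  (w -3, c 9, <D> = A^-11 + A^-7)
V(D3) = -x^(-1/2) - x^(1/2)  (w -3, c 9, <D> = A^-11 + A^-7)
V(D4) = -x^(-1/2) - x^(1/2)  [9 crossings, <D> = A^-5 + A^-1, w = -1]
note: one V(x) for all 4 diagrams — one class (guaranteed)


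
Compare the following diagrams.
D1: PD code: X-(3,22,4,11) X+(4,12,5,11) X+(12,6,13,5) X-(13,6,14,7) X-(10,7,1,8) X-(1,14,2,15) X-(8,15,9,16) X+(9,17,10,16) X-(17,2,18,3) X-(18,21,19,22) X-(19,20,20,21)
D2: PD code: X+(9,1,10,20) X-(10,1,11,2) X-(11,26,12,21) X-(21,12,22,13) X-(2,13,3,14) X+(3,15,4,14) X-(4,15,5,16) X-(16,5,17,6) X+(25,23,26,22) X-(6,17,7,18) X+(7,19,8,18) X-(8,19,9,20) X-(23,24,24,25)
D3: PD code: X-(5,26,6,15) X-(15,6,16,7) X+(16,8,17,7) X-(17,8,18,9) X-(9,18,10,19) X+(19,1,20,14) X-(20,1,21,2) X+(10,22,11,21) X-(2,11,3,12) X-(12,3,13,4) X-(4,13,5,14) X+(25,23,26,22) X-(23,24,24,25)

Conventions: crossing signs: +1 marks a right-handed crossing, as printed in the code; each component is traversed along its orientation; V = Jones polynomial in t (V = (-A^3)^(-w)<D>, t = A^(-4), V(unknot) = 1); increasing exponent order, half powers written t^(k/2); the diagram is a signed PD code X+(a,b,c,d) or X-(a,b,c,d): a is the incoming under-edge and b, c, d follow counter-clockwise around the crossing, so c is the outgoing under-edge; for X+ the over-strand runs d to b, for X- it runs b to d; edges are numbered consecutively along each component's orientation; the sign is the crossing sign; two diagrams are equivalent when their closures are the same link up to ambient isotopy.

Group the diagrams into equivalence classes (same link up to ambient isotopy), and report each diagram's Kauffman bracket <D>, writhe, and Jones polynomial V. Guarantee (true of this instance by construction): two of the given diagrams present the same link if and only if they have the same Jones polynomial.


grouping into links: {D1} | {D2, D3}
V(D1) = -t^(-5/2) - t^(-1/2)  (w -5, c 11, <D> = A^-13 + A^-5)
D2 (bracket A^-9 + 2A^-1 - A^3 + A^7 - A^11; 13 crossings at w = -5): V = t^(-13/2) - t^(-11/2) + t^(-9/2) - 2t^(-7/2) - t^(-3/2)
V(D3) = t^(-13/2) - t^(-11/2) + t^(-9/2) - 2t^(-7/2) - t^(-3/2)  (w -5, c 13, <D> = A^-9 + 2A^-1 - A^3 + A^7 - A^11)
key observation: 2 values of V(t) split the 3 diagrams


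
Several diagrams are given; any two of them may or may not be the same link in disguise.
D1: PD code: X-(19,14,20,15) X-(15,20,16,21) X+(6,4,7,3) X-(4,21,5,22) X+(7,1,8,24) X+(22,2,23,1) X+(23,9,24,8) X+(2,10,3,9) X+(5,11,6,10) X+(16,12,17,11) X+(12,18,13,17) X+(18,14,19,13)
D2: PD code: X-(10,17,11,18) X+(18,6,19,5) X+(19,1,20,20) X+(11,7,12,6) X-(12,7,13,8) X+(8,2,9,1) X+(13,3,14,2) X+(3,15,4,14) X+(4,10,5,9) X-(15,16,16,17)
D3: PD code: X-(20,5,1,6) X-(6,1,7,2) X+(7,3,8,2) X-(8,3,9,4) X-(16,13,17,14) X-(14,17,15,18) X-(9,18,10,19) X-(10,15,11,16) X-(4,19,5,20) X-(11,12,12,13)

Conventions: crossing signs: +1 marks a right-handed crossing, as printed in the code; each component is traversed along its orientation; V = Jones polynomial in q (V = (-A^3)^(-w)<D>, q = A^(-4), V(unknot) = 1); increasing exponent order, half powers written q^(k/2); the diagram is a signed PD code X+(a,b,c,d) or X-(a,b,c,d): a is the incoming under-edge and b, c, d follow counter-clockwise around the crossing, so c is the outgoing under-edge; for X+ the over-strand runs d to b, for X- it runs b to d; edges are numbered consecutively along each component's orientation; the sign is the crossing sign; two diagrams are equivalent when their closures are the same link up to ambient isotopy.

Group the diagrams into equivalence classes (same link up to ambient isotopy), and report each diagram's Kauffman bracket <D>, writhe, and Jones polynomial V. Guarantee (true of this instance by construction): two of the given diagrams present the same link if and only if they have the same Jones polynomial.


grouping into links: {D1} | {D2} | {D3}
V(D1) = q + q^3 - q^4  (w +6, c 12, <D> = -A^2 + A^6 + A^14)
D2 (bracket -A^-12 + A^-8 - A^-4 + 2 - A^4 + A^8; 10 crossings at w = +4): V = q - q^2 + 2q^3 - q^4 + q^5 - q^6
V(D3) = q^-8 - 2q^-7 + q^-6 - 2q^-5 + 2q^-4 + q^-2  [10 crossings, <D> = A^-16 + 2A^-8 - 2A^-4 + 1 - 2A^4 + A^8, w = -8]
why: 3 values of V(q) split the 3 diagrams


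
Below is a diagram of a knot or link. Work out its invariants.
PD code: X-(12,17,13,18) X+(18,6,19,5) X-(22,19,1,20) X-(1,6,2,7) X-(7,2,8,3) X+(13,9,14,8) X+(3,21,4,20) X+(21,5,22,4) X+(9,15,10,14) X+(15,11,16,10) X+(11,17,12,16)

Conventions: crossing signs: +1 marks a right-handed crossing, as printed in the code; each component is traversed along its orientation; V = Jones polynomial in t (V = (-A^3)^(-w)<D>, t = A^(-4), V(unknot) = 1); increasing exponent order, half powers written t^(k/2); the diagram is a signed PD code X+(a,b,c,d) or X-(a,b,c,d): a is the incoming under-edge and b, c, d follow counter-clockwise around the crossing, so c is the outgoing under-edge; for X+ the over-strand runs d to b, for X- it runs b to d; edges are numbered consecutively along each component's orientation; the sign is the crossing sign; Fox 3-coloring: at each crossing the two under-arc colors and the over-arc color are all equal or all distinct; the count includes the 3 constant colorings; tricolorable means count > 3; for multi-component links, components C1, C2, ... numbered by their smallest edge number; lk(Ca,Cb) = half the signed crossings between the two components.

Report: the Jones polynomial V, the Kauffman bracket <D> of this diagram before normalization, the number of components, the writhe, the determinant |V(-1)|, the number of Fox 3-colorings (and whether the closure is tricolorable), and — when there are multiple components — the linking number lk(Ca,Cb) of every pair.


V = t^-1 - 1 + 2t - 3t^2 + 3t^3 - 2t^4 + 2t^5 - t^6
<D> = A^-15 - 2A^-11 + 2A^-7 - 3A^-3 + 3A - 2A^5 + A^9 - A^13 (w = +3)
1 component over 11 crossings, w = +3
9 Fox colorings among 3^11, |V(-1)| = 15: tricolorable
why: V spans 7 powers of t: at least 7 crossings in any diagram
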